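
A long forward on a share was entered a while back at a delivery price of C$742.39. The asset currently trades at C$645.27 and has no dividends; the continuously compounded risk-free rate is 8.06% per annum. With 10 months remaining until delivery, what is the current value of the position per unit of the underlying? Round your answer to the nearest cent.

Current fair forward for the remaining 10 months: F = S·e^(r·T), r = 0.0806
F = 645.27 · e^(0.0806 × 10/12) = 645.27 × 1.069474 = 690.0995
Value of long forward = (F − K)·e^(−rT) = (690.0995 − 742.39) · e^(−0.0806·10/12)
= -52.2905 × 0.935039 = -48.89

-C$48.89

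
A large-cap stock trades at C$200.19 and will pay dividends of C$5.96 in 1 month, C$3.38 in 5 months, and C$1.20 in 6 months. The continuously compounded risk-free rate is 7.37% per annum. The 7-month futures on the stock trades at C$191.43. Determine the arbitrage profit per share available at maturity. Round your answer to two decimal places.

PV(dividends) I = 5.96·e^(−0.0737·1/12) + 3.38·e^(−0.0737·5/12) + 1.20·e^(−0.0737·6/12) = 10.3579
Fair futures F* = (S − I)·e^(rT) = (200.19 − 10.3579)·e^0.042992 = 189.8321 × 1.043930 = 198.1714
Market C$191.43 < fair 198.1714: forward underpriced → reverse cash-and-carry (short the stock, invest proceeds at r, pay the dividends, go long the forward).
Profit at T = |F_mkt − F*| = |191.43 − 198.1714| = C$6.74 per share

C$6.74 per share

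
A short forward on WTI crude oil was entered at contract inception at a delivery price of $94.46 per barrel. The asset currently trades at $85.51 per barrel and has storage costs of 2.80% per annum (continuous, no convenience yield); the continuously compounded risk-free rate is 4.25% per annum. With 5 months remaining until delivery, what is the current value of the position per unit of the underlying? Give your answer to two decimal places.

$6.29 per barrel

Current fair forward for the remaining 5 months: F = S·e^((r + u)·T), (r + u) = 0.0425 + 0.0280 = 0.0705
F = 85.51 · e^(0.0705 × 5/12) = 85.51 × 1.029811 = 88.0591
Value of long forward = (F − K)·e^(−rT) = (88.0591 − 94.46) · e^(−0.0425·5/12)
= -6.4009 × 0.982448 = -6.29
Short position value = −(long value) = $6.29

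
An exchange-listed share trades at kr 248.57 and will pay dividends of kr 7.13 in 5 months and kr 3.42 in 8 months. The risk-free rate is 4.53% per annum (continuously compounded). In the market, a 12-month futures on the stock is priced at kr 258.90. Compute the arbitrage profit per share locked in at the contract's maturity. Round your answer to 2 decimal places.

kr 9.60 per share

PV(dividends) I = 7.13·e^(−0.0453·5/12) + 3.42·e^(−0.0453·8/12) = 10.3149
Fair futures F* = (S − I)·e^(rT) = (248.57 − 10.3149)·e^0.045300 = 238.2551 × 1.046342 = 249.2963
Market kr 258.90 > fair 249.2963: forward overpriced → cash-and-carry (borrow at r, buy the stock and collect the dividends, short the forward).
Profit at T = |F_mkt − F*| = |258.90 − 249.2963| = kr 9.60 per share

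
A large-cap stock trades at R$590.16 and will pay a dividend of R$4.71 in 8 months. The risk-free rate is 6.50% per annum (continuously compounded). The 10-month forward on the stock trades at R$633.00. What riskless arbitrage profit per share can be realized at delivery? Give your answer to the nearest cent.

R$14.75 per share

PV(dividends) I = 4.71·e^(−0.0650·8/12) = 4.5103
Fair forward F* = (S − I)·e^(rT) = (590.16 − 4.5103)·e^0.054167 = 585.6497 × 1.055661 = 618.2475
Market R$633.00 > fair 618.2475: forward overpriced → cash-and-carry (borrow at r, buy the stock and collect the dividends, short the forward).
Profit at T = |F_mkt − F*| = |633.00 − 618.2475| = R$14.75 per share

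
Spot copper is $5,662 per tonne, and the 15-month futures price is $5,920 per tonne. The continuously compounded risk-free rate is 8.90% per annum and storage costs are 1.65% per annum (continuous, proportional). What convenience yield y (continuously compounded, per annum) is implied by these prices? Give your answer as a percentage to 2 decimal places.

6.99%

F = S·e^((r+u−y)T) ⇒ (r+u−y) = ln(F/S)/T
ln(5920/5662) = 0.044559; /T ⇒ 0.035647
y = r + u − ln(F/S)/T = 0.0890 + 0.0165 − 0.035647 = 0.069853
y = 6.99%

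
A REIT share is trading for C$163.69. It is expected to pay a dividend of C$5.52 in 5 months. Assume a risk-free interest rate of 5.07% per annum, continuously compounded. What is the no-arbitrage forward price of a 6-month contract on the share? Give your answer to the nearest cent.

PV(dividends) I = 5.52·e^(−0.0507·5/12)
I = 5.4046
F = (S − I)·e^(rT) = (163.69 − 5.4046) · e^(0.0507·6/12)
= 158.2854 · e^0.025350 = 158.2854 × 1.025674 = C$162.35

C$162.35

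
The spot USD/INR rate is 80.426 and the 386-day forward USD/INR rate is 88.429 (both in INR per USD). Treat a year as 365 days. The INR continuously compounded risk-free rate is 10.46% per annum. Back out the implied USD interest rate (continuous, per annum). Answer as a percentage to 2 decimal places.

F = S·e^((r_INR − r_USD)T) ⇒ r_USD = r_INR − ln(F/S)/T
ln(88.429/80.426) = 0.094862; /(386/365) = 0.089701
r_USD = 0.1046 − 0.089701 = 0.014899
r_USD = 1.49%

1.49%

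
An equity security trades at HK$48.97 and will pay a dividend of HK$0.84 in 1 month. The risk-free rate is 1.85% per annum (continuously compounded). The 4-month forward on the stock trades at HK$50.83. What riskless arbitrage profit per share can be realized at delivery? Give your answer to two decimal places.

HK$2.40 per share

PV(dividends) I = 0.84·e^(−0.0185·1/12) = 0.8387
Fair forward F* = (S − I)·e^(rT) = (48.97 − 0.8387)·e^0.006167 = 48.1313 × 1.006186 = 48.4290
Market HK$50.83 > fair 48.4290: forward overpriced → cash-and-carry (borrow at r, buy the stock and collect the dividends, short the forward).
Profit at T = |F_mkt − F*| = |50.83 − 48.4290| = HK$2.40 per share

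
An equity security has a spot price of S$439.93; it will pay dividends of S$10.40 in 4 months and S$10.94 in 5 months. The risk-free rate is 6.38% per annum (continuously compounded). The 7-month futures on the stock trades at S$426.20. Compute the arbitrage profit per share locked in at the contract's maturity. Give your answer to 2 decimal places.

S$8.79 per share

PV(dividends) I = 10.40·e^(−0.0638·4/12) + 10.94·e^(−0.0638·5/12) = 20.8342
Fair futures F* = (S − I)·e^(rT) = (439.93 − 20.8342)·e^0.037217 = 419.0958 × 1.037918 = 434.9871
Market S$426.20 < fair 434.9871: forward underpriced → reverse cash-and-carry (short the stock, invest proceeds at r, pay the dividends, go long the forward).
Profit at T = |F_mkt − F*| = |426.20 − 434.9871| = S$8.79 per share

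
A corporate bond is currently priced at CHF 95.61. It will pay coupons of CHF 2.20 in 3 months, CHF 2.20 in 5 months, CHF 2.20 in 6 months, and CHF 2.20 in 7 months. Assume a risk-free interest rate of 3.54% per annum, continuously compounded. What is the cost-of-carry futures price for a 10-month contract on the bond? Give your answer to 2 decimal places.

CHF 89.55

PV(coupons) I = 2.20·e^(−0.0354·3/12) + 2.20·e^(−0.0354·5/12) + 2.20·e^(−0.0354·6/12) + 2.20·e^(−0.0354·7/12)
I = 2.1806 + 2.1678 + 2.1614 + 2.1550 = 8.6648
F = (S − I)·e^(rT) = (95.61 − 8.6648) · e^(0.0354·10/12)
= 86.9452 · e^0.029500 = 86.9452 × 1.029939 = CHF 89.55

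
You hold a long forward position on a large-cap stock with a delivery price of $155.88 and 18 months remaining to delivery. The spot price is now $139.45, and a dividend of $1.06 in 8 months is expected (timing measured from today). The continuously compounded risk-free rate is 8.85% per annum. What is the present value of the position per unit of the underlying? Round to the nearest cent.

$1.95

PV(remaining dividends) I = 1.06·e^(−0.0885·8/12) = 0.9993
Current forward F = (S − I)·e^(rT) = (139.45 − 0.9993)·e^(0.0885·18/12) = 138.4507 × 1.141964 = 158.1057
Value (long) = (F − K)·e^(−rT) = (158.1057 − 155.88) × 0.875684 = 1.9490
Value = $1.95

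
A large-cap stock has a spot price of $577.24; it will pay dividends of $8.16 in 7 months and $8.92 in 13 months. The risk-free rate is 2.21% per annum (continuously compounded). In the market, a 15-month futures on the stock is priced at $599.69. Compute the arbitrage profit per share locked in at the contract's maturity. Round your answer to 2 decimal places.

$23.52 per share

PV(dividends) I = 8.16·e^(−0.0221·7/12) + 8.92·e^(−0.0221·13/12) = 16.7645
Fair futures F* = (S − I)·e^(rT) = (577.24 − 16.7645)·e^0.027625 = 560.4755 × 1.028010 = 576.1744
Market $599.69 > fair 576.1744: forward overpriced → cash-and-carry (borrow at r, buy the stock and collect the dividends, short the forward).
Profit at T = |F_mkt − F*| = |599.69 − 576.1744| = $23.52 per share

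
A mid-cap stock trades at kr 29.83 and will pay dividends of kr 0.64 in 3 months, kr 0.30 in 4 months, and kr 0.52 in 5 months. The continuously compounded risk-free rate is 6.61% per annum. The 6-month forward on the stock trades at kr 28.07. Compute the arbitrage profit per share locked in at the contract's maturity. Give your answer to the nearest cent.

PV(dividends) I = 0.64·e^(−0.0661·3/12) + 0.30·e^(−0.0661·4/12) + 0.52·e^(−0.0661·5/12) = 1.4288
Fair forward F* = (S − I)·e^(rT) = (29.83 − 1.4288)·e^0.033050 = 28.4012 × 1.033602 = 29.3555
Market kr 28.07 < fair 29.3555: forward underpriced → reverse cash-and-carry (short the stock, invest proceeds at r, pay the dividends, go long the forward).
Profit at T = |F_mkt − F*| = |28.07 − 29.3555| = kr 1.29 per share

kr 1.29 per share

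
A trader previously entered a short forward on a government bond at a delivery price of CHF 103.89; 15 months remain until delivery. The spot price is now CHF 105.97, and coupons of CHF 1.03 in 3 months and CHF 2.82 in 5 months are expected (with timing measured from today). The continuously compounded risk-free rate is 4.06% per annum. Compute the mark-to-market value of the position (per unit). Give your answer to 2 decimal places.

-CHF 3.43

PV(remaining coupons) I = 1.03·e^(−0.0406·3/12) + 2.82·e^(−0.0406·5/12) = 3.7923
Current forward F = (S − I)·e^(rT) = (105.97 − 3.7923)·e^(0.0406·15/12) = 102.1777 × 1.052060 = 107.4971
Value (long) = (F − K)·e^(−rT) = (107.4971 − 103.89) × 0.950516 = 3.4286
Short position value = −(long value) = -CHF 3.43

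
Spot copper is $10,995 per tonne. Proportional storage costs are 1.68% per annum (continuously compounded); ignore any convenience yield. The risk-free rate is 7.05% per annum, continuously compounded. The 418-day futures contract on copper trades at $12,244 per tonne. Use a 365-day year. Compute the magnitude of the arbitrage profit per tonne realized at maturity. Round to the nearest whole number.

Fair futures: F* = S·e^(carry·T), with carry = (r + u) = 0.0705 + 0.0168 = 0.0873
F* = 10995 · e^(0.0873 × 418/365) = 10995 · e^0.099976 = 10995 × 1.105144 = $12151.0583
Market $12244 > fair $12151.0583: forward overpriced → cash-and-carry (buy spot, short the forward).
At maturity, profit = |F_mkt − F*| = |12244 − 12151.0583| = $93 per tonne

$93 per tonne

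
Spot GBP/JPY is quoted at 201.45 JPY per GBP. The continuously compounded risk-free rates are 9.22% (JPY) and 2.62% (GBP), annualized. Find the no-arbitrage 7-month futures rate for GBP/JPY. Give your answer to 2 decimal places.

209.36

F = S·e^((r_JPY − r_GBP)T) = 201.45 · e^((0.0922 − 0.0262) × 7/12)
= 201.45 · e^0.038500 = 201.45 × 1.039251
F = 209.36 JPY per GBP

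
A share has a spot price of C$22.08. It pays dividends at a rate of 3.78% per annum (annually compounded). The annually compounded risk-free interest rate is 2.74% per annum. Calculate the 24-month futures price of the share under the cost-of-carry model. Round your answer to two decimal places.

F = S · (1+r)^T / (1+q)^T
= 22.08 × 1.055551 / 1.077029 = 22.08 × 0.980058
F = C$21.64

C$21.64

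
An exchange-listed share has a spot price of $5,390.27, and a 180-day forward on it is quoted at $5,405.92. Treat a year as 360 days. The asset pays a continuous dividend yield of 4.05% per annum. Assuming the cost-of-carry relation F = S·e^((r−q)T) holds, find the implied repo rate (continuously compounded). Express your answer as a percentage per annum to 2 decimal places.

From F = S·e^((r−q)T): (r − q) = ln(F/S)/T
ln(5405.92/5390.27) = ln(1.002903) = 0.002899
(r − q) = 0.002899 / (180/360) = 0.005798
r = ln(F/S)/T + q = 0.005798 + 0.0405 = 0.046298
r = 4.63%

4.63%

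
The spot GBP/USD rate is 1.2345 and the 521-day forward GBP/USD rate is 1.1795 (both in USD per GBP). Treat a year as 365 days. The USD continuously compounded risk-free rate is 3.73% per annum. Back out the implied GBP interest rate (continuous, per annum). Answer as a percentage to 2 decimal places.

F = S·e^((r_USD − r_GBP)T) ⇒ r_GBP = r_USD − ln(F/S)/T
ln(1.1795/1.2345) = -0.045575; /(521/365) = -0.031929
r_GBP = 0.0373 + 0.031929 = 0.069229
r_GBP = 6.92%

6.92%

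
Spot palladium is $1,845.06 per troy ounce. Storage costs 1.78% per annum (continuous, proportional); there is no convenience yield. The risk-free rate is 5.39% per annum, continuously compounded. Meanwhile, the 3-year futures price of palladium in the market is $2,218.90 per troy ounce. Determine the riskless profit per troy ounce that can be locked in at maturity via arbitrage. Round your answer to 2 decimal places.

Fair futures: F* = S·e^(carry·T), with carry = (r + u) = 0.0539 + 0.0178 = 0.0717
F* = 1845.06 · e^(0.0717 × 3) = 1845.06 · e^0.21510000 = 1845.06 × 1.23998589 = $2287.8484
Market $2218.90 < fair $2287.8484: forward underpriced → reverse cash-and-carry (short spot, go long the forward).
At maturity, profit = |F_mkt − F*| = |2218.90 − 2287.8484| = $68.95 per troy ounce

$68.95 per troy ounce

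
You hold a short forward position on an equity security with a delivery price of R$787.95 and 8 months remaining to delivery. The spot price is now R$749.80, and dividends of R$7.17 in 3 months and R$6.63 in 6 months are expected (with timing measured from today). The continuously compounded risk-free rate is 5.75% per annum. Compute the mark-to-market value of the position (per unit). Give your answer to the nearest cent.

PV(remaining dividends) I = 7.17·e^(−0.0575·3/12) + 6.63·e^(−0.0575·6/12) = 13.5098
Current forward F = (S − I)·e^(rT) = (749.80 − 13.5098)·e^(0.0575·8/12) = 736.2902 × 1.039078 = 765.0629
Value (long) = (F − K)·e^(−rT) = (765.0629 − 787.95) × 0.962392 = -22.0264
Short position value = −(long value) = R$22.03

R$22.03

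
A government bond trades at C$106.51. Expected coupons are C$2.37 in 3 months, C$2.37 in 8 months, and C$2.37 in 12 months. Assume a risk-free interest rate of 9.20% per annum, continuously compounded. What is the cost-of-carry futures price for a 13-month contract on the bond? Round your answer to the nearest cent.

C$110.26

PV(coupons) I = 2.37·e^(−0.0920·3/12) + 2.37·e^(−0.0920·8/12) + 2.37·e^(−0.0920·12/12)
I = 2.3161 + 2.2290 + 2.1617 = 6.7068
F = (S − I)·e^(rT) = (106.51 − 6.7068) · e^(0.0920·13/12)
= 99.8032 · e^0.099667 = 99.8032 × 1.104803 = C$110.26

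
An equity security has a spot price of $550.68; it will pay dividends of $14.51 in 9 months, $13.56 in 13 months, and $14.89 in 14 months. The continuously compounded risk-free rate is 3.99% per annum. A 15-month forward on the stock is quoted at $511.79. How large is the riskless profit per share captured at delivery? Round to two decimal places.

$23.66 per share

PV(dividends) I = 14.51·e^(−0.0399·9/12) + 13.56·e^(−0.0399·13/12) + 14.89·e^(−0.0399·14/12) = 41.2813
Fair forward F* = (S − I)·e^(rT) = (550.68 − 41.2813)·e^0.049875 = 509.3987 × 1.051140 = 535.4493
Market $511.79 < fair 535.4493: forward underpriced → reverse cash-and-carry (short the stock, invest proceeds at r, pay the dividends, go long the forward).
Profit at T = |F_mkt − F*| = |511.79 − 535.4493| = $23.66 per share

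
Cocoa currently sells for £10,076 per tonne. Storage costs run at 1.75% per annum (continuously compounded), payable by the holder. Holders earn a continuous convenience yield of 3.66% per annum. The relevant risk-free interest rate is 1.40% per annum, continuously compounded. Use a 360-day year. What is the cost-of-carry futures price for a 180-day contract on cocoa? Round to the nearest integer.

£10,050 per tonne

Net carry = r + u − y = 0.0140 + 0.0175 − 0.0366 = -0.0051
F = S·e^((r+u−y)T) = 10076 · e^(-0.0051 × 180/360) = 10076 · e^-0.002550
= 10076 × 0.997453 = £10,050 per tonne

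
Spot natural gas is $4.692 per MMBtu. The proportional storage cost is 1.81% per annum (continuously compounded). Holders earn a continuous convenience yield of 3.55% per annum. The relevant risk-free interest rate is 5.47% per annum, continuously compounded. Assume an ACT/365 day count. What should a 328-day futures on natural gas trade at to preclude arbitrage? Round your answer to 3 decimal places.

$4.852 per MMBtu

Net carry = r + u − y = 0.0547 + 0.0181 − 0.0355 = 0.0373
F = S·e^((r+u−y)T) = 4.692 · e^(0.0373 × 328/365) = 4.692 · e^0.033519
= 4.692 × 1.034087 = $4.852 per MMBtu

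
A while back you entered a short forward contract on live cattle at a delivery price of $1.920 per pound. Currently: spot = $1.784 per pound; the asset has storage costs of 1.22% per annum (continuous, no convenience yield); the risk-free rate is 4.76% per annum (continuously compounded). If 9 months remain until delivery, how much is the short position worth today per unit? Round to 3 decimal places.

Current fair forward for the remaining 9 months: F = S·e^((r + u)·T), (r + u) = 0.0476 + 0.0122 = 0.0598
F = 1.784 · e^(0.0598 × 9/12) = 1.784 × 1.045871 = 1.8658
Value of long forward = (F − K)·e^(−rT) = (1.8658 − 1.920) · e^(−0.0476·9/12)
= -0.0542 × 0.964930 = -0.052
Short position value = −(long value) = $0.052

$0.052 per pound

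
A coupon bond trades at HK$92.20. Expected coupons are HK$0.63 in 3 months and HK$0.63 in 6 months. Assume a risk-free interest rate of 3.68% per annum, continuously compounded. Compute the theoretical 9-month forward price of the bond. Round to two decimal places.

PV(coupons) I = 0.63·e^(−0.0368·3/12) + 0.63·e^(−0.0368·6/12)
I = 0.6242 + 0.6185 = 1.2427
F = (S − I)·e^(rT) = (92.20 − 1.2427) · e^(0.0368·9/12)
= 90.9573 · e^0.027600 = 90.9573 × 1.027984 = HK$93.50

HK$93.50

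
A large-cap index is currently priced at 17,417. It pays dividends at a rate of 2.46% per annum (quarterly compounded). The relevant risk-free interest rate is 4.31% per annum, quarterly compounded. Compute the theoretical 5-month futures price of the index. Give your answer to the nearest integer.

F = S · (1+r/4)^(4T) / (1+q/4)^(4T)
= 17417 × 1.018023 / 1.010271 = 17417 × 1.007673
F = 17,551

17,551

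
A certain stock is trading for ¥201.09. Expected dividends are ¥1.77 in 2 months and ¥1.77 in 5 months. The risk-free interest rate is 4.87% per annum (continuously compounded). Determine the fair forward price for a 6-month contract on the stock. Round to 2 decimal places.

¥202.47

PV(dividends) I = 1.77·e^(−0.0487·2/12) + 1.77·e^(−0.0487·5/12)
I = 1.7557 + 1.7344 = 3.4901
F = (S − I)·e^(rT) = (201.09 − 3.4901) · e^(0.0487·6/12)
= 197.5999 · e^0.024350 = 197.5999 × 1.024649 = ¥202.47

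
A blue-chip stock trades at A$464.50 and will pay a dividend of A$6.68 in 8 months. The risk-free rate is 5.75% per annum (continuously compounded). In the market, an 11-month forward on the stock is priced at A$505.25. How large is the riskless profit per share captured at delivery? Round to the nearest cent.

A$22.39 per share

PV(dividends) I = 6.68·e^(−0.0575·8/12) = 6.4288
Fair forward F* = (S − I)·e^(rT) = (464.50 − 6.4288)·e^0.052708 = 458.0712 × 1.054122 = 482.8629
Market A$505.25 > fair 482.8629: forward overpriced → cash-and-carry (borrow at r, buy the stock and collect the dividends, short the forward).
Profit at T = |F_mkt − F*| = |505.25 − 482.8629| = A$22.39 per share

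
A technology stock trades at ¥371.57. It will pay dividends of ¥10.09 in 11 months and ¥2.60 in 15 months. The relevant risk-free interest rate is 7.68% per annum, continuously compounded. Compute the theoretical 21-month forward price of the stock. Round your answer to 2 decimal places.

PV(dividends) I = 10.09·e^(−0.0768·11/12) + 2.60·e^(−0.0768·15/12)
I = 9.4041 + 2.3620 = 11.7661
F = (S − I)·e^(rT) = (371.57 − 11.7661) · e^(0.0768·21/12)
= 359.8039 · e^0.134400 = 359.8039 × 1.143850 = ¥411.56

¥411.56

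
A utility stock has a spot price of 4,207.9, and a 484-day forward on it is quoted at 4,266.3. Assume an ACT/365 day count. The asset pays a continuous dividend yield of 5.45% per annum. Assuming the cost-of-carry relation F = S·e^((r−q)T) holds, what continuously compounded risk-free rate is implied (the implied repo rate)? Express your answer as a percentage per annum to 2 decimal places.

From F = S·e^((r−q)T): (r − q) = ln(F/S)/T
ln(4266.3/4207.9) = ln(1.013879) = 0.013784
(r − q) = 0.013784 / (484/365) = 0.010395
r = ln(F/S)/T + q = 0.010395 + 0.0545 = 0.064895
r = 6.49%

6.49%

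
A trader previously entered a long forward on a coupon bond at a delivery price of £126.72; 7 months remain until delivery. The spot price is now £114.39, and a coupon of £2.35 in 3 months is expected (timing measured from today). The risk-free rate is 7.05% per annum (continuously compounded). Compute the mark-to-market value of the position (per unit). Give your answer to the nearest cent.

PV(remaining coupons) I = 2.35·e^(−0.0705·3/12) = 2.3089
Current forward F = (S − I)·e^(rT) = (114.39 − 2.3089)·e^(0.0705·7/12) = 112.0811 × 1.041982 = 116.7865
Value (long) = (F − K)·e^(−rT) = (116.7865 − 126.72) × 0.959709 = -9.5333
Value = -£9.53

-£9.53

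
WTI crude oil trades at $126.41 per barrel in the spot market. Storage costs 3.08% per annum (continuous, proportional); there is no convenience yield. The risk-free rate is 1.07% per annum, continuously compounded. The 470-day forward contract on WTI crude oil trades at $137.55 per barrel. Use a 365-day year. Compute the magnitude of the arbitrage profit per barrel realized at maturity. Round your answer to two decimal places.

$4.20 per barrel

Fair forward: F* = S·e^(carry·T), with carry = (r + u) = 0.0107 + 0.0308 = 0.0415
F* = 126.41 · e^(0.0415 × 470/365) = 126.41 · e^0.053438 = 126.41 × 1.054892 = $133.3489
Market $137.55 > fair $133.3489: forward overpriced → cash-and-carry (buy spot, short the forward).
At maturity, profit = |F_mkt − F*| = |137.55 − 133.3489| = $4.20 per barrel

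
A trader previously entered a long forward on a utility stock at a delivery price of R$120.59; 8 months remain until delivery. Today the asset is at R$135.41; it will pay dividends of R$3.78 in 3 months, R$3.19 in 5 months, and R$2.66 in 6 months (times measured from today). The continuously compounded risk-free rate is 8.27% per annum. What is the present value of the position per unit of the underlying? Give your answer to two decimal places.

R$11.95

PV(remaining dividends) I = 3.78·e^(−0.0827·3/12) + 3.19·e^(−0.0827·5/12) + 2.66·e^(−0.0827·6/12) = 9.3369
Current forward F = (S − I)·e^(rT) = (135.41 − 9.3369)·e^(0.0827·8/12) = 126.0731 × 1.056681 = 133.2190
Value (long) = (F − K)·e^(−rT) = (133.2190 − 120.59) × 0.946359 = 11.9516
Value = R$11.95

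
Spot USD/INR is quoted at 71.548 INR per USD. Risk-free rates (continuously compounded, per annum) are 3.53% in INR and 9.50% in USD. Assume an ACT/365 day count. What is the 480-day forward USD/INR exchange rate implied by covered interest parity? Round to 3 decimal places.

F = S·e^((r_INR − r_USD)T) = 71.548 · e^((0.0353 − 0.0950) × 480/365)
= 71.548 · e^-0.078510 = 71.548 × 0.924493
F = 66.146 INR per USD

66.146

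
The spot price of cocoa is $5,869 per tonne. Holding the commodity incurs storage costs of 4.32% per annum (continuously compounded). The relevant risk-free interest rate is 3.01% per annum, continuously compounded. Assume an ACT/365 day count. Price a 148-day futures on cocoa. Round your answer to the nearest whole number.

$6,046 per tonne

Net carry = r + u − y = 0.0301 + 0.0432 − 0.0000 = 0.0733
F = S·e^((r+u−y)T) = 5869 · e^(0.0733 × 148/365) = 5869 · e^0.029722
= 5869 × 1.030168 = $6,046 per tonne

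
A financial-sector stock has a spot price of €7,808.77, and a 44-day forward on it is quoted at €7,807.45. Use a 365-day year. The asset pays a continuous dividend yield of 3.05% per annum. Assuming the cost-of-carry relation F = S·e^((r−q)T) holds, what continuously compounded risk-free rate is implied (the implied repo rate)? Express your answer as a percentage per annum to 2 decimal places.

From F = S·e^((r−q)T): (r − q) = ln(F/S)/T
ln(7807.45/7808.77) = ln(0.999831) = -0.000169
(r − q) = -0.000169 / (44/365) = -0.001402
r = ln(F/S)/T + q = -0.001402 + 0.0305 = 0.029098
r = 2.91%

2.91%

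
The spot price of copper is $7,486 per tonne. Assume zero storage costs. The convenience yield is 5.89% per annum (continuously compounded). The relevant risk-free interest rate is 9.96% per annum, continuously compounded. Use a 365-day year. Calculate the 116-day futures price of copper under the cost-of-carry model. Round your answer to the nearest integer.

$7,583 per tonne

Net carry = r + u − y = 0.0996 + 0.0000 − 0.0589 = 0.0407
F = S·e^((r+u−y)T) = 7486 · e^(0.0407 × 116/365) = 7486 · e^0.012935
= 7486 × 1.013019 = $7,583 per tonne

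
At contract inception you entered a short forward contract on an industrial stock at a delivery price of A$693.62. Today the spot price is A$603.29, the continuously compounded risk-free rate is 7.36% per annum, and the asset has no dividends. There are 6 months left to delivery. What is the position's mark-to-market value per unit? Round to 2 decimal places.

Current fair forward for the remaining 6 months: F = S·e^(r·T), r = 0.0736
F = 603.29 · e^(0.0736 × 6/12) = 603.29 × 1.037486 = 625.9049
Value of long forward = (F − K)·e^(−rT) = (625.9049 − 693.62) · e^(−0.0736·6/12)
= -67.7151 × 0.963869 = -65.27
Short position value = −(long value) = A$65.27

A$65.27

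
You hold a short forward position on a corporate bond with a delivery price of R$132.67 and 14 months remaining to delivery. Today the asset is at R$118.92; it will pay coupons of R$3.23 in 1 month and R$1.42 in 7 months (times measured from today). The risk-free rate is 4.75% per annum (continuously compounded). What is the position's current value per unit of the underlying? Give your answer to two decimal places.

R$11.20

PV(remaining coupons) I = 3.23·e^(−0.0475·1/12) + 1.42·e^(−0.0475·7/12) = 4.5984
Current forward F = (S − I)·e^(rT) = (118.92 − 4.5984)·e^(0.0475·14/12) = 114.3216 × 1.056981 = 120.8358
Value (long) = (F − K)·e^(−rT) = (120.8358 − 132.67) × 0.946091 = -11.1962
Short position value = −(long value) = R$11.20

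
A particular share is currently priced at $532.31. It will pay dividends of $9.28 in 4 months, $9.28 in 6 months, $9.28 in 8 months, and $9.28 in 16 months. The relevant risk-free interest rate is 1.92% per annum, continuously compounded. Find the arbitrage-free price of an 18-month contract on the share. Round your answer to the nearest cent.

PV(dividends) I = 9.28·e^(−0.0192·4/12) + 9.28·e^(−0.0192·6/12) + 9.28·e^(−0.0192·8/12) + 9.28·e^(−0.0192·16/12)
I = 9.2208 + 9.1913 + 9.1620 + 9.0454 = 36.6195
F = (S − I)·e^(rT) = (532.31 − 36.6195) · e^(0.0192·18/12)
= 495.6905 · e^0.028800 = 495.6905 × 1.029219 = $510.17

$510.17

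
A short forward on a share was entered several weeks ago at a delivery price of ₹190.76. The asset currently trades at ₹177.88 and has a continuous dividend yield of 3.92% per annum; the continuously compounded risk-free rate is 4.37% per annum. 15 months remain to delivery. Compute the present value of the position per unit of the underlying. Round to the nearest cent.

Current fair forward for the remaining 15 months: F = S·e^((r − q)·T), (r − q) = 0.0437 − 0.0392 = 0.0045
F = 177.88 · e^(0.0045 × 15/12) = 177.88 × 1.005641 = 178.8834
Value of long forward = (F − K)·e^(−rT) = (178.8834 − 190.76) · e^(−0.0437·15/12)
= -11.8766 × 0.946840 = -11.25
Short position value = −(long value) = ₹11.25

₹11.25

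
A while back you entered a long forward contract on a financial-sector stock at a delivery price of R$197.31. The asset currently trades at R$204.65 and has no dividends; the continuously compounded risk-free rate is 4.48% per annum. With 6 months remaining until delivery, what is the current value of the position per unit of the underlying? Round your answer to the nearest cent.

Current fair forward for the remaining 6 months: F = S·e^(r·T), r = 0.0448
F = 204.65 · e^(0.0448 × 6/12) = 204.65 × 1.022653 = 209.2859
Value of long forward = (F − K)·e^(−rT) = (209.2859 − 197.31) · e^(−0.0448·6/12)
= 11.9759 × 0.977849 = 11.71

R$11.71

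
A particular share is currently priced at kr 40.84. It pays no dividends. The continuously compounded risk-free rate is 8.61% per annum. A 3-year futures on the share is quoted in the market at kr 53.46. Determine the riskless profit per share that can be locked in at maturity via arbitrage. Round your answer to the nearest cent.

Fair futures: F* = S·e^(carry·T), with carry = r = 0.0861
F* = 40.84 · e^(0.0861 × 3) = 40.84 · e^0.258300 = 40.84 × 1.294727 = kr 52.8767
Market kr 53.46 > fair kr 52.8767: forward overpriced → cash-and-carry (buy spot, short the forward).
At maturity, profit = |F_mkt − F*| = |53.46 − 52.8767| = kr 0.58 per share

kr 0.58 per share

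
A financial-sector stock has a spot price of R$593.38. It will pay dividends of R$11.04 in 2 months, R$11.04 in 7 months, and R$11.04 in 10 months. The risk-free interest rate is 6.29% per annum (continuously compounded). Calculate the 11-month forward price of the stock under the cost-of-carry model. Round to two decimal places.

R$594.65

PV(dividends) I = 11.04·e^(−0.0629·2/12) + 11.04·e^(−0.0629·7/12) + 11.04·e^(−0.0629·10/12)
I = 10.9249 + 10.6423 + 10.4762 = 32.0434
F = (S − I)·e^(rT) = (593.38 − 32.0434) · e^(0.0629·11/12)
= 561.3366 · e^0.057658 = 561.3366 × 1.059353 = R$594.65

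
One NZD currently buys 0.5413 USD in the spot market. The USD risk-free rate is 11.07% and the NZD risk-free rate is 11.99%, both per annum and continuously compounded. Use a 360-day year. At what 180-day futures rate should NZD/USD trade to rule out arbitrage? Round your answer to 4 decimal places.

F = S·e^((r_USD − r_NZD)T) = 0.5413 · e^((0.1107 − 0.1199) × 180/360)
= 0.5413 · e^-0.004600 = 0.5413 × 0.995411
F = 0.5388 USD per NZD

0.5388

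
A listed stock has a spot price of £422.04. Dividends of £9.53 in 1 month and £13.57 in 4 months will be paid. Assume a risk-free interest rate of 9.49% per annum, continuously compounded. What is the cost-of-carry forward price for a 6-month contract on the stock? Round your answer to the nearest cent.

£418.85

PV(dividends) I = 9.53·e^(−0.0949·1/12) + 13.57·e^(−0.0949·4/12)
I = 9.4549 + 13.1475 = 22.6024
F = (S − I)·e^(rT) = (422.04 − 22.6024) · e^(0.0949·6/12)
= 399.4376 · e^0.047450 = 399.4376 × 1.048594 = £418.85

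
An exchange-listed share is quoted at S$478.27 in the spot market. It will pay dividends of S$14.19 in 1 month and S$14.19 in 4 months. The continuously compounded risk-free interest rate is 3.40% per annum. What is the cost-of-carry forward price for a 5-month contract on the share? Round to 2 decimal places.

S$456.51

PV(dividends) I = 14.19·e^(−0.0340·1/12) + 14.19·e^(−0.0340·4/12)
I = 14.1499 + 14.0301 = 28.1800
F = (S − I)·e^(rT) = (478.27 − 28.1800) · e^(0.0340·5/12)
= 450.0900 · e^0.014167 = 450.0900 × 1.014268 = S$456.51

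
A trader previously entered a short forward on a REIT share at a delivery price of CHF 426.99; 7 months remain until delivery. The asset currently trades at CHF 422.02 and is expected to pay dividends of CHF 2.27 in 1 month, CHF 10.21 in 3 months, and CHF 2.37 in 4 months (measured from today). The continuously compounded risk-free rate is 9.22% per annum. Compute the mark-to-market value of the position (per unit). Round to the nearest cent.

PV(remaining dividends) I = 2.27·e^(−0.0922·1/12) + 10.21·e^(−0.0922·3/12) + 2.37·e^(−0.0922·4/12) = 14.5282
Current forward F = (S − I)·e^(rT) = (422.02 − 14.5282)·e^(0.0922·7/12) = 407.4918 × 1.055256 = 430.0082
Value (long) = (F − K)·e^(−rT) = (430.0082 − 426.99) × 0.947637 = 2.8602
Short position value = −(long value) = -CHF 2.86

-CHF 2.86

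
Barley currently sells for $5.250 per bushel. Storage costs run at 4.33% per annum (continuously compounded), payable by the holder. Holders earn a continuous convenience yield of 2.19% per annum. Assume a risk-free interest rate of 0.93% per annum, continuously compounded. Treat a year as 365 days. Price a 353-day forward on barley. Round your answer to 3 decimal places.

Net carry = r + u − y = 0.0093 + 0.0433 − 0.0219 = 0.0307
F = S·e^((r+u−y)T) = 5.250 · e^(0.0307 × 353/365) = 5.250 · e^0.029691
= 5.250 × 1.030136 = $5.408 per bushel

$5.408 per bushel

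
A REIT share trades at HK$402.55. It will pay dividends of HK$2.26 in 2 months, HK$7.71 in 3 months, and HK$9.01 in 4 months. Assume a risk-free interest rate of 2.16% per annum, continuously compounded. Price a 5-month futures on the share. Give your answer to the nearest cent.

HK$387.15

PV(dividends) I = 2.26·e^(−0.0216·2/12) + 7.71·e^(−0.0216·3/12) + 9.01·e^(−0.0216·4/12)
I = 2.2519 + 7.6685 + 8.9454 = 18.8658
F = (S − I)·e^(rT) = (402.55 − 18.8658) · e^(0.0216·5/12)
= 383.6842 · e^0.009000 = 383.6842 × 1.009041 = HK$387.15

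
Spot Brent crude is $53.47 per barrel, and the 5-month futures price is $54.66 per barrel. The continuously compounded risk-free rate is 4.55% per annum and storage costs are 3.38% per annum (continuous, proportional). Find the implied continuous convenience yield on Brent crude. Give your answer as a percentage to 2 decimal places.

2.65%

F = S·e^((r+u−y)T) ⇒ (r+u−y) = ln(F/S)/T
ln(54.66/53.47) = 0.022011; /T ⇒ 0.052826
y = r + u − ln(F/S)/T = 0.0455 + 0.0338 − 0.052826 = 0.026474
y = 2.65%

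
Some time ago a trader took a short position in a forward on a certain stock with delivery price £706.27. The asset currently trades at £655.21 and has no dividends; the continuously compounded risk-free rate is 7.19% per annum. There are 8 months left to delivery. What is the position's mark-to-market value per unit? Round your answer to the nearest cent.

£18.00

Current fair forward for the remaining 8 months: F = S·e^(r·T), r = 0.0719
F = 655.21 · e^(0.0719 × 8/12) = 655.21 × 1.049101 = 687.3815
Value of long forward = (F − K)·e^(−rT) = (687.3815 − 706.27) · e^(−0.0719·8/12)
= -18.8885 × 0.953197 = -18.00
Short position value = −(long value) = £18.00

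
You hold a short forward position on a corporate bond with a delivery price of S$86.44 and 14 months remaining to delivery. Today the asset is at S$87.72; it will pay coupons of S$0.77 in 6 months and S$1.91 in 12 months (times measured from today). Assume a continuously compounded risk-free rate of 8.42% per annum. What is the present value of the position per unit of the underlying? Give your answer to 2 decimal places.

-S$6.87

PV(remaining coupons) I = 0.77·e^(−0.0842·6/12) + 1.91·e^(−0.0842·12/12) = 2.4940
Current forward F = (S − I)·e^(rT) = (87.72 − 2.4940)·e^(0.0842·14/12) = 85.2260 × 1.103220 = 94.0230
Value (long) = (F − K)·e^(−rT) = (94.0230 − 86.44) × 0.906437 = 6.8735
Short position value = −(long value) = -S$6.87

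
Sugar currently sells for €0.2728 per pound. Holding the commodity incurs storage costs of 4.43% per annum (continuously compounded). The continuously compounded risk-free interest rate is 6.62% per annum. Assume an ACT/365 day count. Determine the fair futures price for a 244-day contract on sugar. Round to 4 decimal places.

Net carry = r + u − y = 0.0662 + 0.0443 − 0.0000 = 0.1105
F = S·e^((r+u−y)T) = 0.2728 · e^(0.1105 × 244/365) = 0.2728 · e^0.073868
= 0.2728 × 1.076665 = €0.2937 per pound

€0.2937 per pound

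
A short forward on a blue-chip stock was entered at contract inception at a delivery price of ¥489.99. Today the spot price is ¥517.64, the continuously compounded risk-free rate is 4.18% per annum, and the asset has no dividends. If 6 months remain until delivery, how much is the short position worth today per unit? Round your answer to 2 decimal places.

-¥37.78

Current fair forward for the remaining 6 months: F = S·e^(r·T), r = 0.0418
F = 517.64 · e^(0.0418 × 6/12) = 517.64 × 1.021120 = 528.5726
Value of long forward = (F − K)·e^(−rT) = (528.5726 − 489.99) · e^(−0.0418·6/12)
= 38.5826 × 0.979317 = 37.78
Short position value = −(long value) = -¥37.78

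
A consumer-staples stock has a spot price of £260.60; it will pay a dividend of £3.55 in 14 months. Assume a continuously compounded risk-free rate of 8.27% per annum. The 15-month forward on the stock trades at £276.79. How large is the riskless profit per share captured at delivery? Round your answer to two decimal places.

£8.62 per share

PV(dividends) I = 3.55·e^(−0.0827·14/12) = 3.2235
Fair forward F* = (S − I)·e^(rT) = (260.60 − 3.2235)·e^0.103375 = 257.3765 × 1.108907 = 285.4066
Market £276.79 < fair 285.4066: forward underpriced → reverse cash-and-carry (short the stock, invest proceeds at r, pay the dividends, go long the forward).
Profit at T = |F_mkt − F*| = |276.79 − 285.4066| = £8.62 per share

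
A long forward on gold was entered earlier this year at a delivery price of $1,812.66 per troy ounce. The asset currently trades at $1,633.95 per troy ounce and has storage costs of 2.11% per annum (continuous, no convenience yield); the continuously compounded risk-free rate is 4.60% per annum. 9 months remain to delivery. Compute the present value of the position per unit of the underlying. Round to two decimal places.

-$91.18 per troy ounce

Current fair forward for the remaining 9 months: F = S·e^((r + u)·T), (r + u) = 0.0460 + 0.0211 = 0.0671
F = 1633.95 · e^(0.0671 × 9/12) = 1633.95 × 1.05161282 = 1718.2828
Value of long forward = (F − K)·e^(−rT) = (1718.2828 − 1812.66) · e^(−0.0460·9/12)
= -94.3772 × 0.96608834 = -91.18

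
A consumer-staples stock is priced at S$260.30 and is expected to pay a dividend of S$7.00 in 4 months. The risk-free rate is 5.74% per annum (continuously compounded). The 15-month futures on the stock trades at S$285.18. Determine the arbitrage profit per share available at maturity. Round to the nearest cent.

S$12.90 per share

PV(dividends) I = 7.00·e^(−0.0574·4/12) = 6.8673
Fair futures F* = (S − I)·e^(rT) = (260.30 − 6.8673)·e^0.071750 = 253.4327 × 1.074387 = 272.2848
Market S$285.18 > fair 272.2848: forward overpriced → cash-and-carry (borrow at r, buy the stock and collect the dividends, short the forward).
Profit at T = |F_mkt − F*| = |285.18 − 272.2848| = S$12.90 per share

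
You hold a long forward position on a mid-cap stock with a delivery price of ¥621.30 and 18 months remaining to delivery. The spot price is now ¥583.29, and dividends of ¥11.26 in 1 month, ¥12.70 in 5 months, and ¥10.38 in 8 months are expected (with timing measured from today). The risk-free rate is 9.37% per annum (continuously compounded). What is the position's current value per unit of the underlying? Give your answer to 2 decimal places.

PV(remaining dividends) I = 11.26·e^(−0.0937·1/12) + 12.70·e^(−0.0937·5/12) + 10.38·e^(−0.0937·8/12) = 33.1376
Current forward F = (S − I)·e^(rT) = (583.29 − 33.1376)·e^(0.0937·18/12) = 550.1524 × 1.150907 = 633.1742
Value (long) = (F − K)·e^(−rT) = (633.1742 − 621.30) × 0.868880 = 10.3173
Value = ¥10.32

¥10.32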